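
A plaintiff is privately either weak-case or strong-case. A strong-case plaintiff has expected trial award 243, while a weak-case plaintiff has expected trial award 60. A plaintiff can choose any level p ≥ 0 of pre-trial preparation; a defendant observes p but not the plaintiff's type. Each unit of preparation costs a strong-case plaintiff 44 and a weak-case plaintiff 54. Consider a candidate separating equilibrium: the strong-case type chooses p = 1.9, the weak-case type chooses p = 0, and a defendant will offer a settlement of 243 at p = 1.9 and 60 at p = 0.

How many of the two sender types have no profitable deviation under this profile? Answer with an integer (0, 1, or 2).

1

Strong-case type: signal → 243 − 44 × 1.9 = 159.4; deviate to 0 → 60. IC holds (159.4 ≥ 60).
Weak-case type: stay at 0 → 60; mimic → 243 − 54 × 1.9 = 140.4. IC fails (60 < 140.4).
1 of 2 constraints hold, so this profile is not an equilibrium.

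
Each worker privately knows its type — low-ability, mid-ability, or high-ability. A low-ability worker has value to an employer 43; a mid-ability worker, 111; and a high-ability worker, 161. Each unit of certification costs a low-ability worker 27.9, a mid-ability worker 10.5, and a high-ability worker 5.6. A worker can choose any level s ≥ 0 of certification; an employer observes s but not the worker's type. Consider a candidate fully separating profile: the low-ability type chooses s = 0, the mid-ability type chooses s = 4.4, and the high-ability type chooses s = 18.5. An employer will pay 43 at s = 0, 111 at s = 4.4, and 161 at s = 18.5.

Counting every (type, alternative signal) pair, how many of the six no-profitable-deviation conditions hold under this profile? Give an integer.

5

Mid-ability (own payoff 111 − 10.5×4.4 = 64.8): to s=0 gives 43 → no gain ✓; to s=18.5 gives 161 − 10.5×18.5 = -33.25 → no gain ✓.
High-ability (own payoff 161 − 5.6×18.5 = 57.4): to s=0 gives 43 → no gain ✓; to s=4.4 gives 111 − 5.6×4.4 = 86.36 → profitable ✗.
Low-ability (own payoff 43): to s=4.4 gives 111 − 27.9×4.4 = -11.76 → no gain ✓; to s=18.5 gives 161 − 27.9×18.5 = -355.15 → no gain ✓.
5 of the 6 constraints hold; not an equilibrium.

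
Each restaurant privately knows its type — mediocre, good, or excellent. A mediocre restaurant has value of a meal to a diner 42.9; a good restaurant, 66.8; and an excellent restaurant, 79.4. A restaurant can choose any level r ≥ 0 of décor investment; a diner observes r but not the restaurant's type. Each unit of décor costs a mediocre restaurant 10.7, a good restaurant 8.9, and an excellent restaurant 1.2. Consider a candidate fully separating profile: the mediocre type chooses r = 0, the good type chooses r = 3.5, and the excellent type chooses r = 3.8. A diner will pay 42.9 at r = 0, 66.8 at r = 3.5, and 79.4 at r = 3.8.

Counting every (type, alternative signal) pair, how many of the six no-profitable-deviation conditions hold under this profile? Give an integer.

Mediocre (own payoff 42.9): to r=3.5 gives 66.8 − 10.7×3.5 = 29.35 → no gain ✓; to r=3.8 gives 79.4 − 10.7×3.8 = 38.74 → no gain ✓.
Excellent (own payoff 79.4 − 1.2×3.8 = 74.84): to r=0 gives 42.9 → no gain ✓; to r=3.5 gives 66.8 − 1.2×3.5 = 62.6 → no gain ✓.
Good (own payoff 66.8 − 8.9×3.5 = 35.65): to r=0 gives 42.9 → profitable ✗; to r=3.8 gives 79.4 − 8.9×3.8 = 45.58 → profitable ✗.
4 of the 6 constraints hold; not an equilibrium.

4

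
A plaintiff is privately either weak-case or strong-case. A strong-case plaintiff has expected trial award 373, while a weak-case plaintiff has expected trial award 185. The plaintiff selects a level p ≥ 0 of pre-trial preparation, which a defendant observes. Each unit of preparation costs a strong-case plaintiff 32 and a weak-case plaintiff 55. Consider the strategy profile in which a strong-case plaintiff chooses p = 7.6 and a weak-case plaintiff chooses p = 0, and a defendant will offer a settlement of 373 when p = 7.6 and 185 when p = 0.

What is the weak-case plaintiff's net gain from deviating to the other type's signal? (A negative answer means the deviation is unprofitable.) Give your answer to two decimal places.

-230.00

Playing p = 0 the weak-case plaintiff receives 185.
Deviating to p = 7.6 brings payment 373 at cost 55 × 7.6 = 418, netting -45.
Gain from deviating: -45 − 185 = -230.00.
The gain is negative, so the weak-case type's incentive-compatibility constraint is satisfied.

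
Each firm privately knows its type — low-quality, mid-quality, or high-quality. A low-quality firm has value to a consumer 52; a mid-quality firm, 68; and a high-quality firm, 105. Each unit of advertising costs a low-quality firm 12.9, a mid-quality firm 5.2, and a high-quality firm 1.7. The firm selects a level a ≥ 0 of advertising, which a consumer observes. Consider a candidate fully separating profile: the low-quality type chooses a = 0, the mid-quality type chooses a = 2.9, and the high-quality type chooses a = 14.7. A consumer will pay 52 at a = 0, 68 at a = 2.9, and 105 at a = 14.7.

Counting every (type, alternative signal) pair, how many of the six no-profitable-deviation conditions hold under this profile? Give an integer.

High-quality (own payoff 105 − 1.7×14.7 = 80.01): to a=0 gives 52 → no gain ✓; to a=2.9 gives 68 − 1.7×2.9 = 63.07 → no gain ✓.
Mid-quality (own payoff 68 − 5.2×2.9 = 52.92): to a=0 gives 52 → no gain ✓; to a=14.7 gives 105 − 5.2×14.7 = 28.56 → no gain ✓.
Low-quality (own payoff 52): to a=2.9 gives 68 − 12.9×2.9 = 30.59 → no gain ✓; to a=14.7 gives 105 − 12.9×14.7 = -84.63 → no gain ✓.
6 of the 6 constraints hold; this profile is a separating equilibrium.

6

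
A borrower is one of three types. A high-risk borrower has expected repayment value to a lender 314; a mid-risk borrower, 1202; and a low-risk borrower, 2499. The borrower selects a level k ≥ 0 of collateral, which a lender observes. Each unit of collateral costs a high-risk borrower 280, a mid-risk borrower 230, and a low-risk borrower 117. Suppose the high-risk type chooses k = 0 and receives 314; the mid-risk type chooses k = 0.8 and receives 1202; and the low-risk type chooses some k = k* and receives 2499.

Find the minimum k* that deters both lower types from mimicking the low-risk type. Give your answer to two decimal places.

7.80

High-risk type (on-path payoff 314) won't mimic when 314 ≥ 2499 − 280·k*, i.e. k* ≥ 7.80.
Mid-risk type (on-path payoff 1202 − 230×0.8 = 1018) won't mimic when 1018 ≥ 2499 − 230·k*, i.e. k* ≥ 6.44.
Both must hold, so k* = max(7.80, 6.44) = 7.80. The high-risk type's constraint binds.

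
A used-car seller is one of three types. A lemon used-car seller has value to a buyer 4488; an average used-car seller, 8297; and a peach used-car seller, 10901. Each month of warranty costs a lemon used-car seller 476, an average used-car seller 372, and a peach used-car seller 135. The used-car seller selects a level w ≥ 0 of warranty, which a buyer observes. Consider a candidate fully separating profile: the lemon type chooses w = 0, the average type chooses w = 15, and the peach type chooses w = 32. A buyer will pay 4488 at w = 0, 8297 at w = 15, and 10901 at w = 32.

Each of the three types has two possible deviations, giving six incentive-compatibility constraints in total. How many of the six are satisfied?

Average (own payoff 8297 − 372×15 = 2717): to w=0 gives 4488 → profitable ✗; to w=32 gives 10901 − 372×32 = -1003 → no gain ✓.
Lemon (own payoff 4488): to w=15 gives 8297 − 476×15 = 1157 → no gain ✓; to w=32 gives 10901 − 476×32 = -4331 → no gain ✓.
Peach (own payoff 10901 − 135×32 = 6581): to w=0 gives 4488 → no gain ✓; to w=15 gives 8297 − 135×15 = 6272 → no gain ✓.
5 of the 6 constraints hold; not an equilibrium.

5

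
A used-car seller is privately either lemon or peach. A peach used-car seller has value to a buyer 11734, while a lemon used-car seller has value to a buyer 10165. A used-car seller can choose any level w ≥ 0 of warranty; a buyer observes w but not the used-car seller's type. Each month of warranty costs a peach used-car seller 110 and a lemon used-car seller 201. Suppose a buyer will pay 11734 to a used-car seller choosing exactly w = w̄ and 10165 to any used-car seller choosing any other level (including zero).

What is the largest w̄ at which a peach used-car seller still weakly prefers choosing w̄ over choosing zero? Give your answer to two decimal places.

14.26

Choosing w̄ yields the peach type 11734 − 110·w̄; choosing zero yields 10165.
The peach type is indifferent at 11734 − 110·w̄ = 10165, i.e. w̄ = (11734 − 10165) / 110 ≈ 14.26.
For any w̄ above 14.26 the peach type would rather pool at zero, so separation collapses.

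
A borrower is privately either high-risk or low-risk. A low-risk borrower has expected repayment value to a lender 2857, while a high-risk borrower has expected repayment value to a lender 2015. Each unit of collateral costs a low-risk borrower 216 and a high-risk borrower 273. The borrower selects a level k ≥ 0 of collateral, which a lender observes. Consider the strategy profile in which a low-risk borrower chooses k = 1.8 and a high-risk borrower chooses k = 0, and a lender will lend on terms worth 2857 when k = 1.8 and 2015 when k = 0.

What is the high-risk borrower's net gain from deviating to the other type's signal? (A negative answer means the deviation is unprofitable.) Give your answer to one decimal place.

Playing k = 0 the high-risk borrower receives 2015.
Deviating to k = 1.8 brings payment 2857 at cost 273 × 1.8 = 491.4, netting 2365.6.
Gain from deviating: 2365.6 − 2015 = 350.6.
The gain is positive, so the high-risk type's incentive-compatibility constraint is violated — this profile is not a separating equilibrium.

350.6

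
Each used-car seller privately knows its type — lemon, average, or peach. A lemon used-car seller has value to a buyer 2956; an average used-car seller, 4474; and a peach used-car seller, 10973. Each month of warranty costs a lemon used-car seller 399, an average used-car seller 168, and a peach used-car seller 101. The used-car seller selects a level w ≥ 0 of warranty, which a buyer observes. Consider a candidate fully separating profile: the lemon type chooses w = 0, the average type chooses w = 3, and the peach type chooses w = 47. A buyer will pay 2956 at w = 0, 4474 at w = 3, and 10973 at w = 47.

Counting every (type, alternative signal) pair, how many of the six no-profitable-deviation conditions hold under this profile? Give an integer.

Peach (own payoff 10973 − 101×47 = 6226): to w=0 gives 2956 → no gain ✓; to w=3 gives 4474 − 101×3 = 4171 → no gain ✓.
Average (own payoff 4474 − 168×3 = 3970): to w=0 gives 2956 → no gain ✓; to w=47 gives 10973 − 168×47 = 3077 → no gain ✓.
Lemon (own payoff 2956): to w=3 gives 4474 − 399×3 = 3277 → profitable ✗; to w=47 gives 10973 − 399×47 = -7780 → no gain ✓.
5 of the 6 constraints hold; not an equilibrium.

5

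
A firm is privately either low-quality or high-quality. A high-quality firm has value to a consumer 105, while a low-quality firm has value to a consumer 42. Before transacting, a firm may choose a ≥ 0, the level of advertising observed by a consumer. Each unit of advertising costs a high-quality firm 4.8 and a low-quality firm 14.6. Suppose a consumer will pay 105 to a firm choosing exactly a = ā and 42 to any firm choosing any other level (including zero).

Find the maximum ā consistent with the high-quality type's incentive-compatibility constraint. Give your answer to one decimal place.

Choosing ā yields the high-quality type 105 − 4.8·ā; choosing zero yields 42.
The high-quality type is indifferent at 105 − 4.8·ā = 42, i.e. ā = (105 − 42) / 4.8 ≈ 13.1.
For any ā above 13.1 the high-quality type would rather pool at zero, so separation collapses.

13.1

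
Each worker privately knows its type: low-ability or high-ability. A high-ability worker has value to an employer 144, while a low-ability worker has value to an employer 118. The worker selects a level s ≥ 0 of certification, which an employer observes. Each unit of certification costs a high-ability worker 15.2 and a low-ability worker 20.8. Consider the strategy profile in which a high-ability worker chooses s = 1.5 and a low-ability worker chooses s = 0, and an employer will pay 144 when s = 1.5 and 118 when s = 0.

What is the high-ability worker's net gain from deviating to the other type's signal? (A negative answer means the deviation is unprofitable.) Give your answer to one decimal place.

-3.2

Playing s = 1.5 the high-ability worker receives 144 − 15.2 × 1.5 = 121.2.
Deviating to s = 0 yields 118 instead.
Gain from deviating: 118 − 121.2 = -3.2.
The gain is negative, so the high-ability type's incentive-compatibility constraint is satisfied.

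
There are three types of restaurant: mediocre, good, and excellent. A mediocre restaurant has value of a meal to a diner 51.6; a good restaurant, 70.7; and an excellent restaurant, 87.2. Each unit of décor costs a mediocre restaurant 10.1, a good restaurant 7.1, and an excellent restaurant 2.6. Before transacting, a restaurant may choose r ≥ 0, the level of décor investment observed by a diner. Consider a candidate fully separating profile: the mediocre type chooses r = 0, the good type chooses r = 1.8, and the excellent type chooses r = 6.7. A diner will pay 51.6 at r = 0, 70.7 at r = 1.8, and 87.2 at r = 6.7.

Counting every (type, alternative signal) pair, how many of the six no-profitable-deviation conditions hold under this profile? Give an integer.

Excellent (own payoff 87.2 − 2.6×6.7 = 69.78): to r=0 gives 51.6 → no gain ✓; to r=1.8 gives 70.7 − 2.6×1.8 = 66.02 → no gain ✓.
Mediocre (own payoff 51.6): to r=1.8 gives 70.7 − 10.1×1.8 = 52.52 → profitable ✗; to r=6.7 gives 87.2 − 10.1×6.7 = 19.53 → no gain ✓.
Good (own payoff 70.7 − 7.1×1.8 = 57.92): to r=0 gives 51.6 → no gain ✓; to r=6.7 gives 87.2 − 7.1×6.7 = 39.63 → no gain ✓.
5 of the 6 constraints hold; not an equilibrium.

5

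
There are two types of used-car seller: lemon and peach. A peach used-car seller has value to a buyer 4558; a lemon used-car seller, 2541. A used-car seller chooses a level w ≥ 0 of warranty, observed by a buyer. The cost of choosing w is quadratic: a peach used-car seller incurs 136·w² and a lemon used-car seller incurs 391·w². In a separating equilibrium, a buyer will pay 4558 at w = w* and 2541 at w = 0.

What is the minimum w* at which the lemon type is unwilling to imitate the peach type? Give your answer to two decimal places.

2.27

The lemon type at w = 0 receives 2541; imitating at w* yields 4558 − 391·w*².
Indifference: 2541 = 4558 − 391·w*², so w*² = (4558 − 2541) / 391 ≈ 5.1586.
w* = √5.1586 ≈ 2.27.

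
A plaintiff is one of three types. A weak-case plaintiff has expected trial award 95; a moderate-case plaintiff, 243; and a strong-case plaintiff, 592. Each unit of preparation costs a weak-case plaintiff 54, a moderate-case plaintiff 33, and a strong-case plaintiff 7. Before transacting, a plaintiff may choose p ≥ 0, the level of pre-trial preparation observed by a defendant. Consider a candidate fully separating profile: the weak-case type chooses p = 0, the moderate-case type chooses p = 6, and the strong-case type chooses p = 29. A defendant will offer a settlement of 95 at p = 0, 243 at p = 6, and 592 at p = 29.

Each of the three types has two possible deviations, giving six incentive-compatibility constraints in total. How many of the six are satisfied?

5

Moderate-case (own payoff 243 − 33×6 = 45): to p=0 gives 95 → profitable ✗; to p=29 gives 592 − 33×29 = -365 → no gain ✓.
Strong-case (own payoff 592 − 7×29 = 389): to p=0 gives 95 → no gain ✓; to p=6 gives 243 − 7×6 = 201 → no gain ✓.
Weak-case (own payoff 95): to p=6 gives 243 − 54×6 = -81 → no gain ✓; to p=29 gives 592 − 54×29 = -974 → no gain ✓.
5 of the 6 constraints hold; not an equilibrium.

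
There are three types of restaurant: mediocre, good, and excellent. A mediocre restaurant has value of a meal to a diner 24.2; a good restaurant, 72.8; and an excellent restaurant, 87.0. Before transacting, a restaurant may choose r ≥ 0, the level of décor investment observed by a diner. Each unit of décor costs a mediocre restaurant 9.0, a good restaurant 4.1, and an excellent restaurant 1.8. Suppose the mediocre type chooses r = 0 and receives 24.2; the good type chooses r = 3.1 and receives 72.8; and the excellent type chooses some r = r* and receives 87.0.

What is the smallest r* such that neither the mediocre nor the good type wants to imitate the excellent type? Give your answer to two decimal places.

6.98

Mediocre type (on-path payoff 24.2) won't mimic when 24.2 ≥ 87.0 − 9.0·r*, i.e. r* ≥ 6.98.
Good type (on-path payoff 72.8 − 4.1×3.1 = 60.09) won't mimic when 60.09 ≥ 87.0 − 4.1·r*, i.e. r* ≥ 6.56.
Both must hold, so r* = max(6.98, 6.56) = 6.98. The mediocre type's constraint binds.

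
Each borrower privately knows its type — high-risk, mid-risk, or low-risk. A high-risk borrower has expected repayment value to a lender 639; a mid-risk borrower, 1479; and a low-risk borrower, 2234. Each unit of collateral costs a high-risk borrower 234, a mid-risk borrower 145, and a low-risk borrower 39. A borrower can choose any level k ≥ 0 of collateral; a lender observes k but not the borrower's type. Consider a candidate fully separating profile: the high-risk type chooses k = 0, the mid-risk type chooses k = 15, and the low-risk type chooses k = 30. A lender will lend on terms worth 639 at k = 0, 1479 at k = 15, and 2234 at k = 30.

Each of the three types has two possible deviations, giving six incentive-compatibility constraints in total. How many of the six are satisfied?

5

Mid-risk (own payoff 1479 − 145×15 = -696): to k=0 gives 639 → profitable ✗; to k=30 gives 2234 − 145×30 = -2116 → no gain ✓.
High-risk (own payoff 639): to k=15 gives 1479 − 234×15 = -2031 → no gain ✓; to k=30 gives 2234 − 234×30 = -4786 → no gain ✓.
Low-risk (own payoff 2234 − 39×30 = 1064): to k=0 gives 639 → no gain ✓; to k=15 gives 1479 − 39×15 = 894 → no gain ✓.
5 of the 6 constraints hold; not an equilibrium.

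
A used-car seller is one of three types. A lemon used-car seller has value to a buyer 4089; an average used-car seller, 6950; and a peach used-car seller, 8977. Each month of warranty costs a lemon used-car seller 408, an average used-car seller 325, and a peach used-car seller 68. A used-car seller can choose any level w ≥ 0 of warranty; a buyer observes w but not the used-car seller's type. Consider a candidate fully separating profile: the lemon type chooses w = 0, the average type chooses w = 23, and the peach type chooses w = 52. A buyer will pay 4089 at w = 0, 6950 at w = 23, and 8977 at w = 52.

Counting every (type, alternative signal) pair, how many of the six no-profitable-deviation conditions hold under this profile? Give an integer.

Average (own payoff 6950 − 325×23 = -525): to w=0 gives 4089 → profitable ✗; to w=52 gives 8977 − 325×52 = -7923 → no gain ✓.
Peach (own payoff 8977 − 68×52 = 5441): to w=0 gives 4089 → no gain ✓; to w=23 gives 6950 − 68×23 = 5386 → no gain ✓.
Lemon (own payoff 4089): to w=23 gives 6950 − 408×23 = -2434 → no gain ✓; to w=52 gives 8977 − 408×52 = -12239 → no gain ✓.
5 of the 6 constraints hold; not an equilibrium.

5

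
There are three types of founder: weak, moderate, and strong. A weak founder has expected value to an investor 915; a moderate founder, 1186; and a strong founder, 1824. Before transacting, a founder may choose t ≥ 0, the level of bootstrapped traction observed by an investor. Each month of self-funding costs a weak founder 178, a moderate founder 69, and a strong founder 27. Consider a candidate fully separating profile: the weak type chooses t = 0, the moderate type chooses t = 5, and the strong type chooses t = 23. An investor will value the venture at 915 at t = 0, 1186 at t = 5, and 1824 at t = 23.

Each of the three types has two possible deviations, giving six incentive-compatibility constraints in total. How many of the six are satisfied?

Moderate (own payoff 1186 − 69×5 = 841): to t=0 gives 915 → profitable ✗; to t=23 gives 1824 − 69×23 = 237 → no gain ✓.
Strong (own payoff 1824 − 27×23 = 1203): to t=0 gives 915 → no gain ✓; to t=5 gives 1186 − 27×5 = 1051 → no gain ✓.
Weak (own payoff 915): to t=5 gives 1186 − 178×5 = 296 → no gain ✓; to t=23 gives 1824 − 178×23 = -2270 → no gain ✓.
5 of the 6 constraints hold; not an equilibrium.

5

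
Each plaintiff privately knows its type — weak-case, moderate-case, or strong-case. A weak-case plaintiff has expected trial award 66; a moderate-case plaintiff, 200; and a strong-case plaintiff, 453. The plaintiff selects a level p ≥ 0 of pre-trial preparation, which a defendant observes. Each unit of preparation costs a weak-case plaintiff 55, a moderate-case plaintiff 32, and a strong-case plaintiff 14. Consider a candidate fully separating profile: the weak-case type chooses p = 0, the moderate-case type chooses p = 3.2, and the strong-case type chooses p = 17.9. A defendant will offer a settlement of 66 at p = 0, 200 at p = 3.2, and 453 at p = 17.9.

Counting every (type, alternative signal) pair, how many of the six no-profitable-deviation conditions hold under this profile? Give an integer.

6

Weak-case (own payoff 66): to p=3.2 gives 200 − 55×3.2 = 24 → no gain ✓; to p=17.9 gives 453 − 55×17.9 = -531.5 → no gain ✓.
Strong-case (own payoff 453 − 14×17.9 = 202.4): to p=0 gives 66 → no gain ✓; to p=3.2 gives 200 − 14×3.2 = 155.2 → no gain ✓.
Moderate-case (own payoff 200 − 32×3.2 = 97.6): to p=0 gives 66 → no gain ✓; to p=17.9 gives 453 − 32×17.9 = -119.8 → no gain ✓.
6 of the 6 constraints hold; this profile is a separating equilibrium.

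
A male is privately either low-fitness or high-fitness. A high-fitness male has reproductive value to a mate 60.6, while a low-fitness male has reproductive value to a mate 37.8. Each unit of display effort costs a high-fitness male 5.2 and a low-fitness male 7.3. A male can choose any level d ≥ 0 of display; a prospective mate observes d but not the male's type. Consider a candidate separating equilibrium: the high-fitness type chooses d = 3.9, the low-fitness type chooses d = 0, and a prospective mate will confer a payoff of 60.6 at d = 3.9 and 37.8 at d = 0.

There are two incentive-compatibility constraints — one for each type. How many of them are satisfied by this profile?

Low-fitness type: stay at 0 → 37.8; mimic → 60.6 − 7.3 × 3.9 = 32.13. IC holds (37.8 ≥ 32.13).
High-fitness type: signal → 60.6 − 5.2 × 3.9 = 40.32; deviate to 0 → 37.8. IC holds (40.32 ≥ 37.8).
2 of 2 constraints hold, so this is a separating equilibrium.

2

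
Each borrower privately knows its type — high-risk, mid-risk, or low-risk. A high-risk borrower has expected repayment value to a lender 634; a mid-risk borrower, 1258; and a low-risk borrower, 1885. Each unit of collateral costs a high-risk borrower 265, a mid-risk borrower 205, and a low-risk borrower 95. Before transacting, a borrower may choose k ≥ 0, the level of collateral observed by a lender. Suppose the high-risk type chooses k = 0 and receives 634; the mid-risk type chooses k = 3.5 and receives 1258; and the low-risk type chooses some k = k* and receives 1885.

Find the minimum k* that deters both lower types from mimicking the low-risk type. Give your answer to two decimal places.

Mid-risk type (on-path payoff 1258 − 205×3.5 = 540.5) won't mimic when 540.5 ≥ 1885 − 205·k*, i.e. k* ≥ 6.56.
High-risk type (on-path payoff 634) won't mimic when 634 ≥ 1885 − 265·k*, i.e. k* ≥ 4.72.
Both must hold, so k* = max(4.72, 6.56) = 6.56. The mid-risk type's constraint binds.

6.56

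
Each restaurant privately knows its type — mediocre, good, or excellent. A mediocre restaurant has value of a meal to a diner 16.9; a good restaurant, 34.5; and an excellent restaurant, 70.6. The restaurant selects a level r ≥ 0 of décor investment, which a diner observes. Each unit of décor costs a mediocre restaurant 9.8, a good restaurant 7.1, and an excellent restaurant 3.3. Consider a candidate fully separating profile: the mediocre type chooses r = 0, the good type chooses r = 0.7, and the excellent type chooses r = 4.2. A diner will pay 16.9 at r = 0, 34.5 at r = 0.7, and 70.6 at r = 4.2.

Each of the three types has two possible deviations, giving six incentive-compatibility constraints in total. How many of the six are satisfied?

3

Excellent (own payoff 70.6 − 3.3×4.2 = 56.74): to r=0 gives 16.9 → no gain ✓; to r=0.7 gives 34.5 − 3.3×0.7 = 32.19 → no gain ✓.
Mediocre (own payoff 16.9): to r=0.7 gives 34.5 − 9.8×0.7 = 27.64 → profitable ✗; to r=4.2 gives 70.6 − 9.8×4.2 = 29.44 → profitable ✗.
Good (own payoff 34.5 − 7.1×0.7 = 29.53): to r=0 gives 16.9 → no gain ✓; to r=4.2 gives 70.6 − 7.1×4.2 = 40.78 → profitable ✗.
3 of the 6 constraints hold; not an equilibrium.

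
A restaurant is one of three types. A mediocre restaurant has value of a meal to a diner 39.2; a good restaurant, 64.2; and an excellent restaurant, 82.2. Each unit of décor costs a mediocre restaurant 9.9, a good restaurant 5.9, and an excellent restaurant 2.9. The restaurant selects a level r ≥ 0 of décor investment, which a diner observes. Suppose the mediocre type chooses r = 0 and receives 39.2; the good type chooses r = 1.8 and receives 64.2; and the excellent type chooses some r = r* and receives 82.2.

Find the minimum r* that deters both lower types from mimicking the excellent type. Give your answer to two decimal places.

4.85

Mediocre type (on-path payoff 39.2) won't mimic when 39.2 ≥ 82.2 − 9.9·r*, i.e. r* ≥ 4.34.
Good type (on-path payoff 64.2 − 5.9×1.8 = 53.58) won't mimic when 53.58 ≥ 82.2 − 5.9·r*, i.e. r* ≥ 4.85.
Both must hold, so r* = max(4.34, 4.85) = 4.85. The good type's constraint binds.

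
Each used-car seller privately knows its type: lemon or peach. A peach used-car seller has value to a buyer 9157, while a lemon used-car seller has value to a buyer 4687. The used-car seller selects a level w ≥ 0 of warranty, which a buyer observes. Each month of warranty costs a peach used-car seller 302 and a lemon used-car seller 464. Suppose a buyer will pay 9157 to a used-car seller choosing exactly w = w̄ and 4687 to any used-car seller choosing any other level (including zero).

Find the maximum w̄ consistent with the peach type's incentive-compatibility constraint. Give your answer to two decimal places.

14.80

Choosing w̄ yields the peach type 9157 − 302·w̄; choosing zero yields 4687.
The peach type is indifferent at 9157 − 302·w̄ = 4687, i.e. w̄ = (9157 − 4687) / 302 ≈ 14.80.
For any w̄ above 14.80 the peach type would rather pool at zero, so separation collapses.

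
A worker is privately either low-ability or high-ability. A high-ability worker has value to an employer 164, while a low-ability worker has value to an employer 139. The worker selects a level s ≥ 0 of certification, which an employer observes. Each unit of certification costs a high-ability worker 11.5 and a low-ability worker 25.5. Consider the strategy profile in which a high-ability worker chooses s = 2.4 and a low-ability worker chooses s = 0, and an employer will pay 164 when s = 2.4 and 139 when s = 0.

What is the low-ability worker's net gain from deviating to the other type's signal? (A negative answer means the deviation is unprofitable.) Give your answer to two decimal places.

-36.20

Playing s = 0 the low-ability worker receives 139.
Deviating to s = 2.4 brings payment 164 at cost 25.5 × 2.4 = 61.2, netting 102.8.
Gain from deviating: 102.8 − 139 = -36.20.
The gain is negative, so the low-ability type's incentive-compatibility constraint is satisfied.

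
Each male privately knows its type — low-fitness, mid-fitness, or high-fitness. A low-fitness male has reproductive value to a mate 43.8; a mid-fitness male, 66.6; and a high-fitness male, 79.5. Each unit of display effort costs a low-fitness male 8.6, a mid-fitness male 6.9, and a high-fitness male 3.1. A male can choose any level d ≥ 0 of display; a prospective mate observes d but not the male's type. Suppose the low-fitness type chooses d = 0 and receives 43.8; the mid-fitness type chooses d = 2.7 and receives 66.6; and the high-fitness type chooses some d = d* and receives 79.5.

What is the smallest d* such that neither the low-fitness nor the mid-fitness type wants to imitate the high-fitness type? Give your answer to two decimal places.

4.57

Mid-fitness type (on-path payoff 66.6 − 6.9×2.7 = 47.97) won't mimic when 47.97 ≥ 79.5 − 6.9·d*, i.e. d* ≥ 4.57.
Low-fitness type (on-path payoff 43.8) won't mimic when 43.8 ≥ 79.5 − 8.6·d*, i.e. d* ≥ 4.15.
Both must hold, so d* = max(4.15, 4.57) = 4.57. The mid-fitness type's constraint binds.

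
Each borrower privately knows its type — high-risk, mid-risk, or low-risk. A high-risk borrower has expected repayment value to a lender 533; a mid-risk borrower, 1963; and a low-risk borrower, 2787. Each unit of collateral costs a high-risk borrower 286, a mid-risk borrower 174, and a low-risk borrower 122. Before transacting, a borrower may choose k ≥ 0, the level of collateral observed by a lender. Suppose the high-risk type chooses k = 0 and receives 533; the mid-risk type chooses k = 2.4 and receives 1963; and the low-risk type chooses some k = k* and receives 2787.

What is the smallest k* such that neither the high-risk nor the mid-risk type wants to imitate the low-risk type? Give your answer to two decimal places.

Mid-risk type (on-path payoff 1963 − 174×2.4 = 1545.4) won't mimic when 1545.4 ≥ 2787 − 174·k*, i.e. k* ≥ 7.14.
High-risk type (on-path payoff 533) won't mimic when 533 ≥ 2787 − 286·k*, i.e. k* ≥ 7.88.
Both must hold, so k* = max(7.88, 7.14) = 7.88. The high-risk type's constraint binds.

7.88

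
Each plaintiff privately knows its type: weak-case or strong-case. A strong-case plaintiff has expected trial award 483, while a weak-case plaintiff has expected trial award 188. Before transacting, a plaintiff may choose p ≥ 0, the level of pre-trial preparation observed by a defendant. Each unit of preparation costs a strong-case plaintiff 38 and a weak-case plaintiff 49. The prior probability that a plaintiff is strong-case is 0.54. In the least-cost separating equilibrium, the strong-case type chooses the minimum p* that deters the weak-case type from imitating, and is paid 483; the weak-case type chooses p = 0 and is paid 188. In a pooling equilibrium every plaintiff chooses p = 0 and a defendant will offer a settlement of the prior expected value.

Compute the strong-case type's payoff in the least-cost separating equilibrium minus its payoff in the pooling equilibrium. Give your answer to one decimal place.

Least-cost separating signal: p* solves 188 = 483 − 49·p*, so p* = (483 − 188)/49 ≈ 6.0204.
Strong-case type's separating payoff: 483 − 38 × p* = 483 − 38 × (483 − 188)/49 = 483 − 11210/49 ≈ 254.224.
Pooling payoff: 0.54 × 483 + 0.46 × 188 = 347.3.
Difference: 254.224 − 347.3 = -93.076, i.e. -93.1 to one decimal place.
The strong-case type would prefer the pooling outcome.

-93.1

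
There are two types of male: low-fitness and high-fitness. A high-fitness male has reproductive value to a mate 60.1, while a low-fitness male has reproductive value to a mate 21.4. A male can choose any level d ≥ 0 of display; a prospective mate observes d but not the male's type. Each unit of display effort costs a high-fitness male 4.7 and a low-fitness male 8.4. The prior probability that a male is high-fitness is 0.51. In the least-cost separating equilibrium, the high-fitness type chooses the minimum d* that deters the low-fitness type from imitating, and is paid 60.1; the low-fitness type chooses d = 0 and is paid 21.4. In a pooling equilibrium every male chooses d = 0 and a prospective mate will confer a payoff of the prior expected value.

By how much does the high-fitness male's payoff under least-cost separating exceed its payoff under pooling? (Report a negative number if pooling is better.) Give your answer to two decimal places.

-2.69

Least-cost separating signal: d* solves 21.4 = 60.1 − 8.4·d*, so d* = (60.1 − 21.4)/8.4 ≈ 4.6071.
High-fitness type's separating payoff: 60.1 − 4.7 × d* = 60.1 − 4.7 × (60.1 − 21.4)/8.4 = 60.1 − 181.89/8.4 ≈ 38.4464.
Pooling payoff: 0.51 × 60.1 + 0.49 × 21.4 = 41.137.
Difference: 38.4464 − 41.137 = -2.6906, i.e. -2.69 to two decimal places.
The high-fitness type would prefer the pooling outcome.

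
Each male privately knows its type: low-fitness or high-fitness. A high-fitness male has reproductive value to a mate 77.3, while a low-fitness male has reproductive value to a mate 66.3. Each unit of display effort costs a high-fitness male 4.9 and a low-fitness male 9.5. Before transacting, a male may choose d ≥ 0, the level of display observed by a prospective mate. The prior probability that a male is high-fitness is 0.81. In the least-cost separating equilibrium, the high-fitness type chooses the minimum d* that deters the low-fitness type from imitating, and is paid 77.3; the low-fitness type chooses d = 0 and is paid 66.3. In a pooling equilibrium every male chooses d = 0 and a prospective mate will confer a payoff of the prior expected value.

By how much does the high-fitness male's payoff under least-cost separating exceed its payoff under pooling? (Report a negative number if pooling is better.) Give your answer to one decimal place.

Least-cost separating signal: d* solves 66.3 = 77.3 − 9.5·d*, so d* = (77.3 − 66.3)/9.5 ≈ 1.1579.
High-fitness type's separating payoff: 77.3 − 4.9 × d* = 77.3 − 4.9 × (77.3 − 66.3)/9.5 = 77.3 − 53.9/9.5 ≈ 71.626.
Pooling payoff: 0.81 × 77.3 + 0.19 × 66.3 = 75.21.
Difference: 71.626 − 75.21 = -3.584, i.e. -3.6 to one decimal place.
The high-fitness type would prefer the pooling outcome.

-3.6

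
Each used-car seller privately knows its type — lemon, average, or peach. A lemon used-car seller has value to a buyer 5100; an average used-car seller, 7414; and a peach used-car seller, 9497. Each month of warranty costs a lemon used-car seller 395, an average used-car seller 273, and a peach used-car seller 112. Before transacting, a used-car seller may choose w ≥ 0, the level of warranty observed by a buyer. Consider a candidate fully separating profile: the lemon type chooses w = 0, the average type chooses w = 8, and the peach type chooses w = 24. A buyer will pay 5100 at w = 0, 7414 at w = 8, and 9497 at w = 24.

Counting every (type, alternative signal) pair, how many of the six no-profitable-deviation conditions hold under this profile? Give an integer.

6

Peach (own payoff 9497 − 112×24 = 6809): to w=0 gives 5100 → no gain ✓; to w=8 gives 7414 − 112×8 = 6518 → no gain ✓.
Average (own payoff 7414 − 273×8 = 5230): to w=0 gives 5100 → no gain ✓; to w=24 gives 9497 − 273×24 = 2945 → no gain ✓.
Lemon (own payoff 5100): to w=8 gives 7414 − 395×8 = 4254 → no gain ✓; to w=24 gives 9497 − 395×24 = 17 → no gain ✓.
6 of the 6 constraints hold; this profile is a separating equilibrium.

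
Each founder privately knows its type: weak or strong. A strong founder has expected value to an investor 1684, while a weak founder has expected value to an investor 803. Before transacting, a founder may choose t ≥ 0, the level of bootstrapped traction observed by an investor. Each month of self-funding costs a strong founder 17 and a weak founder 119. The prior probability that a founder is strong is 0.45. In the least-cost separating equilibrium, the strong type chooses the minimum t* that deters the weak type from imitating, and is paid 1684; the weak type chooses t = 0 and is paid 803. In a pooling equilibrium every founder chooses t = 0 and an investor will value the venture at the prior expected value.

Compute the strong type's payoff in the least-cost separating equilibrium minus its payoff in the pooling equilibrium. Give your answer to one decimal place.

Least-cost separating signal: t* solves 803 = 1684 − 119·t*, so t* = (1684 − 803)/119 ≈ 7.4034.
Strong type's separating payoff: 1684 − 17 × t* = 1684 − 17 × (1684 − 803)/119 = 1684 − 14977/119 ≈ 1558.143.
Pooling payoff: 0.45 × 1684 + 0.55 × 803 = 1199.45.
Difference: 1558.143 − 1199.45 = 358.693, i.e. 358.7 to one decimal place.
The strong type prefers to separate.

358.7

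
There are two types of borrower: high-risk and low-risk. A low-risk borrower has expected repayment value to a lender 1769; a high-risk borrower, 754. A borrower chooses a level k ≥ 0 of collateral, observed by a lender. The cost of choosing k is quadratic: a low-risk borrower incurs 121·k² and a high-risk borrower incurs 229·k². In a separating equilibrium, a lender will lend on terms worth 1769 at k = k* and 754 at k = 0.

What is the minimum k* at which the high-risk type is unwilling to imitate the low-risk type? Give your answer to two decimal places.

2.11

The high-risk type at k = 0 receives 754; imitating at k* yields 1769 − 229·k*².
Indifference: 754 = 1769 − 229·k*², so k*² = (1769 − 754) / 229 ≈ 4.4323.
k* = √4.4323 ≈ 2.11.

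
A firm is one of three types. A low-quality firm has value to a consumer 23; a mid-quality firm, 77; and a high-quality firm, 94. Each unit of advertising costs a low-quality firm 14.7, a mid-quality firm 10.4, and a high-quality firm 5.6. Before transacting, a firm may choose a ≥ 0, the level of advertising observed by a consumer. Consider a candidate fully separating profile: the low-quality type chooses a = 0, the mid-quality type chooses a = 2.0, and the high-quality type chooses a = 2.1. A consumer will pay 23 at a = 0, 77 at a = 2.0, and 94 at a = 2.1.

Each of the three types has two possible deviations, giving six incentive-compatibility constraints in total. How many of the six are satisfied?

3

Low-quality (own payoff 23): to a=2.0 gives 77 − 14.7×2.0 = 47.6 → profitable ✗; to a=2.1 gives 94 − 14.7×2.1 = 63.13 → profitable ✗.
High-quality (own payoff 94 − 5.6×2.1 = 82.24): to a=0 gives 23 → no gain ✓; to a=2.0 gives 77 − 5.6×2.0 = 65.8 → no gain ✓.
Mid-quality (own payoff 77 − 10.4×2.0 = 56.2): to a=0 gives 23 → no gain ✓; to a=2.1 gives 94 − 10.4×2.1 = 72.16 → profitable ✗.
3 of the 6 constraints hold; not an equilibrium.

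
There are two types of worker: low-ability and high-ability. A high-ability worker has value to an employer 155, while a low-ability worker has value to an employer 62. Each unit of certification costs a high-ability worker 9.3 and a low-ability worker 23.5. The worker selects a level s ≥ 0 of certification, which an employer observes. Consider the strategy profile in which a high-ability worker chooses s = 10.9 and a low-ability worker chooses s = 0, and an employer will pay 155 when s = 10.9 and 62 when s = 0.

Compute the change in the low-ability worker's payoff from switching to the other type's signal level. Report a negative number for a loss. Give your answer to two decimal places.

-163.15

Playing s = 0 the low-ability worker receives 62.
Deviating to s = 10.9 brings payment 155 at cost 23.5 × 10.9 = 256.15, netting -101.15.
Gain from deviating: -101.15 − 62 = -163.15.
The gain is negative, so the low-ability type's incentive-compatibility constraint is satisfied.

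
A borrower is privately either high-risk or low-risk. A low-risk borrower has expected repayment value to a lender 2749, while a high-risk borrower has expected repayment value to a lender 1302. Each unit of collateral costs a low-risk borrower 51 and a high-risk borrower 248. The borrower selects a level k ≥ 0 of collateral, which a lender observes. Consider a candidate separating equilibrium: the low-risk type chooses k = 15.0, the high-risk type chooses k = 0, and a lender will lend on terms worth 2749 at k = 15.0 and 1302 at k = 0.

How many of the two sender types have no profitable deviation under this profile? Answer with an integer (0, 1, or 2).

High-risk type: stay at 0 → 1302; mimic → 2749 − 248 × 15.0 = -971. IC holds (1302 ≥ -971).
Low-risk type: signal → 2749 − 51 × 15.0 = 1984; deviate to 0 → 1302. IC holds (1984 ≥ 1302).
2 of 2 constraints hold, so this is a separating equilibrium.

2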